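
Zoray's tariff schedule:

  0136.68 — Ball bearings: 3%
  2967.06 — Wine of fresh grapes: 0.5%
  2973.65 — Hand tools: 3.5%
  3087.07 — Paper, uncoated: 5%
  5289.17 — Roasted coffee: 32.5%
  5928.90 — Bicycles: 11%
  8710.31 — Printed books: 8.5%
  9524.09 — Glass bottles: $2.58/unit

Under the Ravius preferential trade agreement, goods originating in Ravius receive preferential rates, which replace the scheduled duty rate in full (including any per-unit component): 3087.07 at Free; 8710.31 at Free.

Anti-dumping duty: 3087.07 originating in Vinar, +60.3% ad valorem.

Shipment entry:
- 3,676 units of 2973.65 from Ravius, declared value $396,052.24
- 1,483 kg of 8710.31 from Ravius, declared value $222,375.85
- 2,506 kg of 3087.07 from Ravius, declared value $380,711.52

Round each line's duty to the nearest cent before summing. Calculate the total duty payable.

$13,861.83

Line 1 (2973.65, Ravius, 3,676 units, $396,052.24):
Base rate for 2973.65 is 3.5%.
Origin Ravius is the FTA partner but 2973.65 is not on the preference list; base rate stands.
Duty = $396,052.24 × 3.5% = $13,861.83.
Line 2 (8710.31, Ravius, 1,483 kg, $222,375.85):
Base rate for 8710.31 is 8.5%.
Origin Ravius qualifies under the Zoray–Ravius agreement and 8710.31 is covered: preferential rate Free applies instead.
Duty = $222,375.85 × 0% = $0.00.
Line 3 (3087.07, Ravius, 2,506 kg, $380,711.52):
Base rate for 3087.07 is 5%.
Origin Ravius qualifies under the Zoray–Ravius agreement and 3087.07 is covered: preferential rate Free applies instead.
The additional-duty order on 3087.07 targets Vinar, not Ravius; it does not apply.
Duty = $380,711.52 × 0% = $0.00.
Total = $13,861.83 + $0.00 + $0.00 = $13,861.83.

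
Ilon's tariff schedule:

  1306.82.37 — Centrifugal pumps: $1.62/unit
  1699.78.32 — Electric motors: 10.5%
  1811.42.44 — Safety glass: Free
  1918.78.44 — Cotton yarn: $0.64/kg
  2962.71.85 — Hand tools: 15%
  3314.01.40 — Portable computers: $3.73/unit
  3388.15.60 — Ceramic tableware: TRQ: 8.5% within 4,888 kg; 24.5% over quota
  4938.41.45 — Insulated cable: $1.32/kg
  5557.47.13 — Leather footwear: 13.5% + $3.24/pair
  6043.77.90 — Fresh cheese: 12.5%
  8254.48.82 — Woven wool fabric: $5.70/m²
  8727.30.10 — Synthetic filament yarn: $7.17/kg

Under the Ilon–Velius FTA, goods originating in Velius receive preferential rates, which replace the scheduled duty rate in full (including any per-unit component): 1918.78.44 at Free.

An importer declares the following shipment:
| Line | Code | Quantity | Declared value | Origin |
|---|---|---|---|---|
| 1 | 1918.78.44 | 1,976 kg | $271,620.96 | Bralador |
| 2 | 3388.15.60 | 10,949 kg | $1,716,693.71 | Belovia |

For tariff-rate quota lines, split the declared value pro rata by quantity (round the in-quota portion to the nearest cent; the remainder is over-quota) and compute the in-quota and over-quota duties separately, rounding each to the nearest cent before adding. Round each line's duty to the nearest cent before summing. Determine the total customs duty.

$299,232.28

Line 1 (1918.78.44, Bralador, 1,976 kg, $271,620.96):
Base rate for 1918.78.44 is $0.64/kg.
1918.78.44 has an FTA preferential rate, but origin Bralador is not Velius; base rate stands.
Duty = 1,976 × $0.64 = $1,264.64.
Line 2 (3388.15.60, Belovia, 10,949 kg, $1,716,693.71):
Code 3388.15.60 is under a tariff-rate quota (threshold 4,888 kg). In-quota: 4,888 kg at 8.5%; over-quota: 6,061 kg at 24.5%.
Pro-rata value split: in-quota = $1,716,693.71 × 4,888/10,949 = $766,389.52; over-quota = $1,716,693.71 − $766,389.52 = $950,304.19.
In-quota duty = $766,389.52 × 8.5% = $65,143.11. Over-quota duty = $950,304.19 × 24.5% = $232,824.53.
Line duty = $65,143.11 + $232,824.53 = $297,967.64.
Total = $1,264.64 + $297,967.64 = $299,232.28.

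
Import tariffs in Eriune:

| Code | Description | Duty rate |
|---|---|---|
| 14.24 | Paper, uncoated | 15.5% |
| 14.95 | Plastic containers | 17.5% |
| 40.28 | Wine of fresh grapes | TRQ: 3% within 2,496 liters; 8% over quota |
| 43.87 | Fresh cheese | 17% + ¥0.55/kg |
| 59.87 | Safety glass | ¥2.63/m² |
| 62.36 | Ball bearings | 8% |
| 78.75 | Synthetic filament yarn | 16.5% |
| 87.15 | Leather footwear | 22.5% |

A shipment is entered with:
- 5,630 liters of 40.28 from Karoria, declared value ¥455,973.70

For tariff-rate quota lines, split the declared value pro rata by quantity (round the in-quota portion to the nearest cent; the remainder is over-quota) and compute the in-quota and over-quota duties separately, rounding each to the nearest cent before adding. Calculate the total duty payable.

Line 1 (40.28, Karoria, 5,630 liters, ¥455,973.70):
Code 40.28 is under a tariff-rate quota (threshold 2,496 liters). In-quota: 2,496 liters at 3%; over-quota: 3,134 liters at 8%.
Pro-rata value split: in-quota = ¥455,973.70 × 2,496/5,630 = ¥202,151.04; over-quota = ¥455,973.70 − ¥202,151.04 = ¥253,822.66.
In-quota duty = ¥202,151.04 × 3% = ¥6,064.53. Over-quota duty = ¥253,822.66 × 8% = ¥20,305.81.
Line duty = ¥6,064.53 + ¥20,305.81 = ¥26,370.34.

¥26,370.34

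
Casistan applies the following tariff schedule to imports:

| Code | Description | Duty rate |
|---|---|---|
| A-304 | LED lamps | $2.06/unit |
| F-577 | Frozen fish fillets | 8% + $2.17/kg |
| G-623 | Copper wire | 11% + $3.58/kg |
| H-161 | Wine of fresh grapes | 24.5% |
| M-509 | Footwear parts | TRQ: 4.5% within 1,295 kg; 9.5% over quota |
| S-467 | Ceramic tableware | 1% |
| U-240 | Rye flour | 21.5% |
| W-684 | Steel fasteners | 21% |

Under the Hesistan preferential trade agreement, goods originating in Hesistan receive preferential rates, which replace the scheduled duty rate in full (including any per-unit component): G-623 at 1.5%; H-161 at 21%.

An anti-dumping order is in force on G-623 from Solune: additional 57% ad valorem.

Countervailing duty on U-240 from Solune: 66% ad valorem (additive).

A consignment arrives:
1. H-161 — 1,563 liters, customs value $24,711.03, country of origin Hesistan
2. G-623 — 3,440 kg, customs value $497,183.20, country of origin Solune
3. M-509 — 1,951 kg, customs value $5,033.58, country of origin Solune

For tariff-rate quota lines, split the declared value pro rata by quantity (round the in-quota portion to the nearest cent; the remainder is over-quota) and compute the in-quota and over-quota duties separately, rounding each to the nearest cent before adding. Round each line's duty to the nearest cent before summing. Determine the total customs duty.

Line 1 (H-161, Hesistan, 1,563 liters, $24,711.03):
Base rate for H-161 is 24.5%.
Origin Hesistan qualifies under the Casistan–Hesistan agreement and H-161 is covered: preferential rate 21% applies instead.
Duty = $24,711.03 × 21% = $5,189.32.
Line 2 (G-623, Solune, 3,440 kg, $497,183.20):
Base rate for G-623 is 11% + $3.58/kg.
G-623 has an FTA preferential rate, but origin Solune is not Hesistan; base rate stands.
Additional duty on G-623 from Solune: +57%. Applied ad valorem rate: 11% + 57% = 68%.
Duty = $497,183.20 × 68% + 3,440 × $3.58 = $350,399.78.
Line 3 (M-509, Solune, 1,951 kg, $5,033.58):
Code M-509 is under a tariff-rate quota (threshold 1,295 kg). In-quota: 1,295 kg at 4.5%; over-quota: 656 kg at 9.5%.
Pro-rata value split: in-quota = $5,033.58 × 1,295/1,951 = $3,341.10; over-quota = $5,033.58 − $3,341.10 = $1,692.48.
In-quota duty = $3,341.10 × 4.5% = $150.35. Over-quota duty = $1,692.48 × 9.5% = $160.79.
Line duty = $150.35 + $160.79 = $311.14.
Total = $5,189.32 + $350,399.78 + $311.14 = $355,900.24.

$355,900.24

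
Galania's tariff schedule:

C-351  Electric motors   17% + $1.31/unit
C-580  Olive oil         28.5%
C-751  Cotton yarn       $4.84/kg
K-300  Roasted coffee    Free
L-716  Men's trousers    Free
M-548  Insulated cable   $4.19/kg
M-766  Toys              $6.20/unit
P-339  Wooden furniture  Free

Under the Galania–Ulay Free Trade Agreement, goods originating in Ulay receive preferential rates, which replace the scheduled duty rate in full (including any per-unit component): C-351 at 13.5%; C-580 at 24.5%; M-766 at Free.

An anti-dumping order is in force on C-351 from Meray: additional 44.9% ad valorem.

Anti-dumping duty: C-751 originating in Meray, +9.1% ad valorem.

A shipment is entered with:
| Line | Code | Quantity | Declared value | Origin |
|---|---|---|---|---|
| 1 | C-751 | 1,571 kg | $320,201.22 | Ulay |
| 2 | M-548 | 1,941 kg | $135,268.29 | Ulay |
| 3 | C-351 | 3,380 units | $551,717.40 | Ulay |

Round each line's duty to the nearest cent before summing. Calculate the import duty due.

Line 1 (C-751, Ulay, 1,571 kg, $320,201.22):
Base rate for C-751 is $4.84/kg.
Origin Ulay is the FTA partner but C-751 is not on the preference list; base rate stands.
The additional-duty order on C-751 targets Meray, not Ulay; it does not apply.
Duty = 1,571 × $4.84 = $7,603.64.
Line 2 (M-548, Ulay, 1,941 kg, $135,268.29):
Base rate for M-548 is $4.19/kg.
Origin Ulay is the FTA partner but M-548 is not on the preference list; base rate stands.
Duty = 1,941 × $4.19 = $8,132.79.
Line 3 (C-351, Ulay, 3,380 units, $551,717.40):
Base rate for C-351 is 17% + $1.31/unit.
Origin Ulay qualifies under the Galania–Ulay agreement and C-351 is covered: preferential rate 13.5% applies instead.
The additional-duty order on C-351 targets Meray, not Ulay; it does not apply.
Duty = $551,717.40 × 13.5% = $74,481.85.
Total = $7,603.64 + $8,132.79 + $74,481.85 = $90,218.28.

$90,218.28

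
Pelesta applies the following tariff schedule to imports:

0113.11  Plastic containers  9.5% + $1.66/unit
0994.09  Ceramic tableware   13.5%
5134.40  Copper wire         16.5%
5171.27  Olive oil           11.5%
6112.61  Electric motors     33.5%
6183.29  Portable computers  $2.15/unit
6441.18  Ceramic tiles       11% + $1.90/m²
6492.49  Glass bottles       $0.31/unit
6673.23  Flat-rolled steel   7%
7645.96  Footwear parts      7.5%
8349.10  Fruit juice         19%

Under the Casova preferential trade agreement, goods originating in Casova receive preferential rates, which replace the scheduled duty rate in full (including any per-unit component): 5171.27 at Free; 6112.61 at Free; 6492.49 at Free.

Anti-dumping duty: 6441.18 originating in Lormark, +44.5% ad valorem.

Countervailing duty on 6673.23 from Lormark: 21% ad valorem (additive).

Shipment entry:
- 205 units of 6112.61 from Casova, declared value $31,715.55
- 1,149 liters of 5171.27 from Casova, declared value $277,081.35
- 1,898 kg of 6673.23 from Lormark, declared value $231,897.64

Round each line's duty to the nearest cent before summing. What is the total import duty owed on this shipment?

$64,931.34

Line 1 (6112.61, Casova, 205 units, $31,715.55):
Base rate for 6112.61 is 33.5%.
Origin Casova qualifies under the Pelesta–Casova agreement and 6112.61 is covered: preferential rate Free applies instead.
Duty = $31,715.55 × 0% = $0.00.
Line 2 (5171.27, Casova, 1,149 liters, $277,081.35):
Base rate for 5171.27 is 11.5%.
Origin Casova qualifies under the Pelesta–Casova agreement and 5171.27 is covered: preferential rate Free applies instead.
Duty = $277,081.35 × 0% = $0.00.
Line 3 (6673.23, Lormark, 1,898 kg, $231,897.64):
Base rate for 6673.23 is 7%.
Additional duty on 6673.23 from Lormark: +21%. Applied ad valorem rate: 7% + 21% = 28%.
Duty = $231,897.64 × 28% = $64,931.34.
Total = $0.00 + $0.00 + $64,931.34 = $64,931.34.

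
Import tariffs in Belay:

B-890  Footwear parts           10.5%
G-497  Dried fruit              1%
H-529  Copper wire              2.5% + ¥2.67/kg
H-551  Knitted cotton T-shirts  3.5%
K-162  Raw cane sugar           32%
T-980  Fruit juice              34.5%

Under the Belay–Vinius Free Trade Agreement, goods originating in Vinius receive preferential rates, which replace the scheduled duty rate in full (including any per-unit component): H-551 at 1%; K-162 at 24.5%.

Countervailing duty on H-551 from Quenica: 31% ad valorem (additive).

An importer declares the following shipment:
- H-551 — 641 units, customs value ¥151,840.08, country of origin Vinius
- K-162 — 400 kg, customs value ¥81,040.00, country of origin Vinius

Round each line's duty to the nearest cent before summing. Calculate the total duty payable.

¥21,373.20

Line 1 (H-551, Vinius, 641 units, ¥151,840.08):
Base rate for H-551 is 3.5%.
Origin Vinius qualifies under the Belay–Vinius agreement and H-551 is covered: preferential rate 1% applies instead.
The additional-duty order on H-551 targets Quenica, not Vinius; it does not apply.
Duty = ¥151,840.08 × 1% = ¥1,518.40.
Line 2 (K-162, Vinius, 400 kg, ¥81,040.00):
Base rate for K-162 is 32%.
Origin Vinius qualifies under the Belay–Vinius agreement and K-162 is covered: preferential rate 24.5% applies instead.
Duty = ¥81,040.00 × 24.5% = ¥19,854.80.
Total = ¥1,518.40 + ¥19,854.80 = ¥21,373.20.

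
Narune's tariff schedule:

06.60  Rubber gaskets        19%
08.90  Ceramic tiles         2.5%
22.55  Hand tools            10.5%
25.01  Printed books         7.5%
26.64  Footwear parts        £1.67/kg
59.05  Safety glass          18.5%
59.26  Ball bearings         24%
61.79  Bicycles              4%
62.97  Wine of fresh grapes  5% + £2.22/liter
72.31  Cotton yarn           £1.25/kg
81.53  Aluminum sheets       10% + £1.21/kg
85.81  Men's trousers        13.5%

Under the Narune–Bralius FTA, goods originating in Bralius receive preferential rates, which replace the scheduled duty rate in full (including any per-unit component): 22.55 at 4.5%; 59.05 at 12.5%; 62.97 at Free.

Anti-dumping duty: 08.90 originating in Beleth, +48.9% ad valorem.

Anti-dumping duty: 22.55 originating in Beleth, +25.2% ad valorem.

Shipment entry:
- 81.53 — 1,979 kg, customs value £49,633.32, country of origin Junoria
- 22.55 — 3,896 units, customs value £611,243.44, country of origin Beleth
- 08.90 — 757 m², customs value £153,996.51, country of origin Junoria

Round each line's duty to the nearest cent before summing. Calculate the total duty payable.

Line 1 (81.53, Junoria, 1,979 kg, £49,633.32):
Base rate for 81.53 is 10% + £1.21/kg.
Duty = £49,633.32 × 10% + 1,979 × £1.21 = £7,357.92.
Line 2 (22.55, Beleth, 3,896 units, £611,243.44):
Base rate for 22.55 is 10.5%.
22.55 has an FTA preferential rate, but origin Beleth is not Bralius; base rate stands.
Additional duty on 22.55 from Beleth: +25.2%. Applied ad valorem rate: 10.5% + 25.2% = 35.7%.
Duty = £611,243.44 × 35.7% = £218,213.91.
Line 3 (08.90, Junoria, 757 m², £153,996.51):
Base rate for 08.90 is 2.5%.
The additional-duty order on 08.90 targets Beleth, not Junoria; it does not apply.
Duty = £153,996.51 × 2.5% = £3,849.91.
Total = £7,357.92 + £218,213.91 + £3,849.91 = £229,421.74.

£229,421.74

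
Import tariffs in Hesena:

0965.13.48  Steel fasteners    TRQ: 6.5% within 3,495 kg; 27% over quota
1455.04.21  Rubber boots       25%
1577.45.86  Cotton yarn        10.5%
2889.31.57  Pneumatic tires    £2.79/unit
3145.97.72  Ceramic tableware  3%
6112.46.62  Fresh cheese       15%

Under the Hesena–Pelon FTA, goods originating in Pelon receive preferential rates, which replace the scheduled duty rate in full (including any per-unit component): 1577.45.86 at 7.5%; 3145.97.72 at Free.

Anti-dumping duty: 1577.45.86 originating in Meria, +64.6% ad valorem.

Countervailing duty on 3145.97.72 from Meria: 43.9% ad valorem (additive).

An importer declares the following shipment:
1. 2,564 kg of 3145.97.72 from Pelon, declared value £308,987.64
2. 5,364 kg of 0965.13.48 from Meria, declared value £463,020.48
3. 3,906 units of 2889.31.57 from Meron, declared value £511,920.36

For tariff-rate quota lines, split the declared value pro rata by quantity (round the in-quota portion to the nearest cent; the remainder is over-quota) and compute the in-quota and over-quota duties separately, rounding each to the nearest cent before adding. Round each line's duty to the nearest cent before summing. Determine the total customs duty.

Line 1 (3145.97.72, Pelon, 2,564 kg, £308,987.64):
Base rate for 3145.97.72 is 3%.
Origin Pelon qualifies under the Hesena–Pelon agreement and 3145.97.72 is covered: preferential rate Free applies instead.
The additional-duty order on 3145.97.72 targets Meria, not Pelon; it does not apply.
Duty = £308,987.64 × 0% = £0.00.
Line 2 (0965.13.48, Meria, 5,364 kg, £463,020.48):
Code 0965.13.48 is under a tariff-rate quota (threshold 3,495 kg). In-quota: 3,495 kg at 6.5%; over-quota: 1,869 kg at 27%.
Pro-rata value split: in-quota = £463,020.48 × 3,495/5,364 = £301,688.40; over-quota = £463,020.48 − £301,688.40 = £161,332.08.
In-quota duty = £301,688.40 × 6.5% = £19,609.75. Over-quota duty = £161,332.08 × 27% = £43,559.66.
Line duty = £19,609.75 + £43,559.66 = £63,169.41.
Line 3 (2889.31.57, Meron, 3,906 units, £511,920.36):
Base rate for 2889.31.57 is £2.79/unit.
Duty = 3,906 × £2.79 = £10,897.74.
Total = £0.00 + £63,169.41 + £10,897.74 = £74,067.15.

£74,067.15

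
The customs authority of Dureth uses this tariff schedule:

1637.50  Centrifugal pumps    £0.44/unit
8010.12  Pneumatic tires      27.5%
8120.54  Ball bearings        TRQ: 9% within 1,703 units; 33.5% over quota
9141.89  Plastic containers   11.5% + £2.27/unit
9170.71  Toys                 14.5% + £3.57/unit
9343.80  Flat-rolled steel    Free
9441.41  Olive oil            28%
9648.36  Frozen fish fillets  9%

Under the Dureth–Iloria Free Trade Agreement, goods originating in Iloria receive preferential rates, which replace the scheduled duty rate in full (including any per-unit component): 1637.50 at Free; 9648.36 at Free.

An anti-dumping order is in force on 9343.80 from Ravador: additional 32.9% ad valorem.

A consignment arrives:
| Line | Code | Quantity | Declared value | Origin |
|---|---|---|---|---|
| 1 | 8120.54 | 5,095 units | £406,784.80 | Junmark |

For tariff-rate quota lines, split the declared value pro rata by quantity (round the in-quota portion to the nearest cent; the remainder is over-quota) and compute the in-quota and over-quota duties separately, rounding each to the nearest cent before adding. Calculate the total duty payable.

Line 1 (8120.54, Junmark, 5,095 units, £406,784.80):
Code 8120.54 is under a tariff-rate quota (threshold 1,703 units). In-quota: 1,703 units at 9%; over-quota: 3,392 units at 33.5%.
Pro-rata value split: in-quota = £406,784.80 × 1,703/5,095 = £135,967.52; over-quota = £406,784.80 − £135,967.52 = £270,817.28.
In-quota duty = £135,967.52 × 9% = £12,237.08. Over-quota duty = £270,817.28 × 33.5% = £90,723.79.
Line duty = £12,237.08 + £90,723.79 = £102,960.87.

£102,960.87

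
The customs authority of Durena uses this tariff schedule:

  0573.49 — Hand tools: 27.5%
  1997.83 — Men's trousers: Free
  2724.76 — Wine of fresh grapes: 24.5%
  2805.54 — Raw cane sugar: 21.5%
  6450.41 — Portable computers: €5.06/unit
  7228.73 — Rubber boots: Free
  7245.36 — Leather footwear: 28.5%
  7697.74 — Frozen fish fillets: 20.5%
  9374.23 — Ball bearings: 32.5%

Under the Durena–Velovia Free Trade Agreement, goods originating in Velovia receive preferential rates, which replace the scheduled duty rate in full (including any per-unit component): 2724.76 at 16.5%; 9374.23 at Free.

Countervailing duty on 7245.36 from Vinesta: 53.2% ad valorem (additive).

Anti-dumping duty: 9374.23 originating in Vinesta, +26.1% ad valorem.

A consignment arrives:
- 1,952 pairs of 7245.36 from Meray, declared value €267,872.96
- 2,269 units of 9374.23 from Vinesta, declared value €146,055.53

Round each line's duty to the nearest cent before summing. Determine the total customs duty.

Line 1 (7245.36, Meray, 1,952 pairs, €267,872.96):
Base rate for 7245.36 is 28.5%.
The additional-duty order on 7245.36 targets Vinesta, not Meray; it does not apply.
Duty = €267,872.96 × 28.5% = €76,343.79.
Line 2 (9374.23, Vinesta, 2,269 units, €146,055.53):
Base rate for 9374.23 is 32.5%.
9374.23 has an FTA preferential rate, but origin Vinesta is not Velovia; base rate stands.
Additional duty on 9374.23 from Vinesta: +26.1%. Applied ad valorem rate: 32.5% + 26.1% = 58.6%.
Duty = €146,055.53 × 58.6% = €85,588.54.
Total = €76,343.79 + €85,588.54 = €161,932.33.

€161,932.33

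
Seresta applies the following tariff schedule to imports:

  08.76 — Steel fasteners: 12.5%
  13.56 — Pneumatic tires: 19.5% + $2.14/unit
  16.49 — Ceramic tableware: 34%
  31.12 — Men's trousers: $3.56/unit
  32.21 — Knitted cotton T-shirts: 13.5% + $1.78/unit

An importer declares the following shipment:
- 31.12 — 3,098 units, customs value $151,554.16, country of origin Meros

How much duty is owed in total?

Line 1 (31.12, Meros, 3,098 units, $151,554.16):
Base rate for 31.12 is $3.56/unit.
Duty = 3,098 × $3.56 = $11,028.88.

$11,028.88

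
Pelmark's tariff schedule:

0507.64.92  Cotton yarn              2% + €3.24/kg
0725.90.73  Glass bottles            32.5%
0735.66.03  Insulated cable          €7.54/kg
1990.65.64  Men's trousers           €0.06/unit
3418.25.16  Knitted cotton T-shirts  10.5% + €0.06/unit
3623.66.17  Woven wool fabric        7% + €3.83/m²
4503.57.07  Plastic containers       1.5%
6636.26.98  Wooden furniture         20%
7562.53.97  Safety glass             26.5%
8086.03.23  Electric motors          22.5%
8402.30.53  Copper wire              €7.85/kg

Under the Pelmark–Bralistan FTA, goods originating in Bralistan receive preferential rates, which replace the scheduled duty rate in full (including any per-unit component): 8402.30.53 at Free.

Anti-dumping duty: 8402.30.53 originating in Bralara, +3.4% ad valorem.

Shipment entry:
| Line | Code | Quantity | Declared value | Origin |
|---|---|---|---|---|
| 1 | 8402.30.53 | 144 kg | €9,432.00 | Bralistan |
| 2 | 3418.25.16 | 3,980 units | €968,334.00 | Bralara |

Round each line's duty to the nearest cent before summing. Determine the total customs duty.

Line 1 (8402.30.53, Bralistan, 144 kg, €9,432.00):
Base rate for 8402.30.53 is €7.85/kg.
Origin Bralistan qualifies under the Pelmark–Bralistan agreement and 8402.30.53 is covered: preferential rate Free applies instead.
The additional-duty order on 8402.30.53 targets Bralara, not Bralistan; it does not apply.
Duty = €9,432.00 × 0% = €0.00.
Line 2 (3418.25.16, Bralara, 3,980 units, €968,334.00):
Base rate for 3418.25.16 is 10.5% + €0.06/unit.
Duty = €968,334.00 × 10.5% + 3,980 × €0.06 = €101,913.87.
Total = €0.00 + €101,913.87 = €101,913.87.

€101,913.87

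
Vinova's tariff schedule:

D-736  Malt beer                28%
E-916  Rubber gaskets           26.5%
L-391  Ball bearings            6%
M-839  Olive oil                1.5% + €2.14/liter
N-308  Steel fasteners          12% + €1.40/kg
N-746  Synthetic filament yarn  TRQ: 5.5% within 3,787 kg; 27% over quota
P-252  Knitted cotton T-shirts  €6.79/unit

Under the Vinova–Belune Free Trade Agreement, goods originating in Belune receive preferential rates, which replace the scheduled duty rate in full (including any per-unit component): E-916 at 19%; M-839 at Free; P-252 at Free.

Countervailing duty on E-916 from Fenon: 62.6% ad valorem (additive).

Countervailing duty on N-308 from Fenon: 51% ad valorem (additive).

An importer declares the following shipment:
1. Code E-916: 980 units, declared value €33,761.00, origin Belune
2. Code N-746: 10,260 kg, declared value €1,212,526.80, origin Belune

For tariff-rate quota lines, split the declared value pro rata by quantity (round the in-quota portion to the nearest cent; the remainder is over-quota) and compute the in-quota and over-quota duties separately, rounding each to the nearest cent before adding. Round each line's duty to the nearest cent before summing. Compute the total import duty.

Line 1 (E-916, Belune, 980 units, €33,761.00):
Base rate for E-916 is 26.5%.
Origin Belune qualifies under the Vinova–Belune agreement and E-916 is covered: preferential rate 19% applies instead.
The additional-duty order on E-916 targets Fenon, not Belune; it does not apply.
Duty = €33,761.00 × 19% = €6,414.59.
Line 2 (N-746, Belune, 10,260 kg, €1,212,526.80):
Code N-746 is under a tariff-rate quota (threshold 3,787 kg). In-quota: 3,787 kg at 5.5%; over-quota: 6,473 kg at 27%.
Pro-rata value split: in-quota = €1,212,526.80 × 3,787/10,260 = €447,547.66; over-quota = €1,212,526.80 − €447,547.66 = €764,979.14.
In-quota duty = €447,547.66 × 5.5% = €24,615.12. Over-quota duty = €764,979.14 × 27% = €206,544.37.
Line duty = €24,615.12 + €206,544.37 = €231,159.49.
Total = €6,414.59 + €231,159.49 = €237,574.08.

€237,574.08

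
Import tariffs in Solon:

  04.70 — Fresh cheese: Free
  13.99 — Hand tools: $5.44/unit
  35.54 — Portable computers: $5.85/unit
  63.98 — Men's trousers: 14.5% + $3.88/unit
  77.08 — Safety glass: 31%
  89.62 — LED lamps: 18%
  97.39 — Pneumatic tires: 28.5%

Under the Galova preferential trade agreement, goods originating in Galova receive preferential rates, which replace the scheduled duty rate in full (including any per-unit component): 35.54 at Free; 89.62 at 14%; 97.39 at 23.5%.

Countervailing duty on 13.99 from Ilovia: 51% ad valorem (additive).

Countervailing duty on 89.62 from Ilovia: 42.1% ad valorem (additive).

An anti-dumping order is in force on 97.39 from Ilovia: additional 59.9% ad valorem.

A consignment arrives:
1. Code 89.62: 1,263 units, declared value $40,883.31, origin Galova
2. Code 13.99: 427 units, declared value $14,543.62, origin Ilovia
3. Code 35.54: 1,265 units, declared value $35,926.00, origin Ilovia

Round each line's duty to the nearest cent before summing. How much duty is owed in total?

Line 1 (89.62, Galova, 1,263 units, $40,883.31):
Base rate for 89.62 is 18%.
Origin Galova qualifies under the Solon–Galova agreement and 89.62 is covered: preferential rate 14% applies instead.
The additional-duty order on 89.62 targets Ilovia, not Galova; it does not apply.
Duty = $40,883.31 × 14% = $5,723.66.
Line 2 (13.99, Ilovia, 427 units, $14,543.62):
Base rate for 13.99 is $5.44/unit.
Additional duty on 13.99 from Ilovia: +51% ad valorem. Applied ad valorem rate = 51%.
Duty = $14,543.62 × 51% + 427 × $5.44 = $9,740.13.
Line 3 (35.54, Ilovia, 1,265 units, $35,926.00):
Base rate for 35.54 is $5.85/unit.
35.54 has an FTA preferential rate, but origin Ilovia is not Galova; base rate stands.
Duty = 1,265 × $5.85 = $7,400.25.
Total = $5,723.66 + $9,740.13 + $7,400.25 = $22,864.04.

$22,864.04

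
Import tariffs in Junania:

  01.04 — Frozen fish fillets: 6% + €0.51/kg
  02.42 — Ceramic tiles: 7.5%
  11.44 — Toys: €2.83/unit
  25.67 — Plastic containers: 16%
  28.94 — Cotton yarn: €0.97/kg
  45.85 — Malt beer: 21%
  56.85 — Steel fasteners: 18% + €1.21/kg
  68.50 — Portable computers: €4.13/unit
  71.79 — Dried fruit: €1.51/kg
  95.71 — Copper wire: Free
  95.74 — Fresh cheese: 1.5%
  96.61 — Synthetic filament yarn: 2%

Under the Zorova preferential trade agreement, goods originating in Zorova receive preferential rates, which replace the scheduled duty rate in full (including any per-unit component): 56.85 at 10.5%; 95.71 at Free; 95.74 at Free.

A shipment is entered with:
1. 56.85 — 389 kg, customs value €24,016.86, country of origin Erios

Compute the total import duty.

€4,793.72

Line 1 (56.85, Erios, 389 kg, €24,016.86):
Base rate for 56.85 is 18% + €1.21/kg.
56.85 has an FTA preferential rate, but origin Erios is not Zorova; base rate stands.
Duty = €24,016.86 × 18% + 389 × €1.21 = €4,793.72.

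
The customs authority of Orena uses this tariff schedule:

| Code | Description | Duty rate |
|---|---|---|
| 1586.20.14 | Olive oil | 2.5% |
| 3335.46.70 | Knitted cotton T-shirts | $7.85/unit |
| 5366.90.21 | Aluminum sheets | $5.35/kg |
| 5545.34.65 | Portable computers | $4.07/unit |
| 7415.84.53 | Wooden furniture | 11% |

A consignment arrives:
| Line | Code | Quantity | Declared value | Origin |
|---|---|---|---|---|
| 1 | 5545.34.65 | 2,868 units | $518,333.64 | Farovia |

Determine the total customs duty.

$11,672.76

Line 1 (5545.34.65, Farovia, 2,868 units, $518,333.64):
Base rate for 5545.34.65 is $4.07/unit.
Duty = 2,868 × $4.07 = $11,672.76.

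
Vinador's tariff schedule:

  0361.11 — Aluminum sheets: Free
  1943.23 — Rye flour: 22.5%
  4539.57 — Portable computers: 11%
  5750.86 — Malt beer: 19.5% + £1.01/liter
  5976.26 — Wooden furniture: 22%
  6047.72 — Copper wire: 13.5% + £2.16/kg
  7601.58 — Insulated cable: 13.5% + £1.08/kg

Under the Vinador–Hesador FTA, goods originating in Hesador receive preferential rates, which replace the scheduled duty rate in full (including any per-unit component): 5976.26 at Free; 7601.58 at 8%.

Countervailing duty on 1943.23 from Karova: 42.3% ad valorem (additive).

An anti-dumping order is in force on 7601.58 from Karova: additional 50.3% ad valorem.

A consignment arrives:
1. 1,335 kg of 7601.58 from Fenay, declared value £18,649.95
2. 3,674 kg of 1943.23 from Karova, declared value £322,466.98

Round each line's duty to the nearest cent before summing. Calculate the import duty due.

Line 1 (7601.58, Fenay, 1,335 kg, £18,649.95):
Base rate for 7601.58 is 13.5% + £1.08/kg.
7601.58 has an FTA preferential rate, but origin Fenay is not Hesador; base rate stands.
The additional-duty order on 7601.58 targets Karova, not Fenay; it does not apply.
Duty = £18,649.95 × 13.5% + 1,335 × £1.08 = £3,959.54.
Line 2 (1943.23, Karova, 3,674 kg, £322,466.98):
Base rate for 1943.23 is 22.5%.
Additional duty on 1943.23 from Karova: +42.3%. Applied ad valorem rate: 22.5% + 42.3% = 64.8%.
Duty = £322,466.98 × 64.8% = £208,958.60.
Total = £3,959.54 + £208,958.60 = £212,918.14.

£212,918.14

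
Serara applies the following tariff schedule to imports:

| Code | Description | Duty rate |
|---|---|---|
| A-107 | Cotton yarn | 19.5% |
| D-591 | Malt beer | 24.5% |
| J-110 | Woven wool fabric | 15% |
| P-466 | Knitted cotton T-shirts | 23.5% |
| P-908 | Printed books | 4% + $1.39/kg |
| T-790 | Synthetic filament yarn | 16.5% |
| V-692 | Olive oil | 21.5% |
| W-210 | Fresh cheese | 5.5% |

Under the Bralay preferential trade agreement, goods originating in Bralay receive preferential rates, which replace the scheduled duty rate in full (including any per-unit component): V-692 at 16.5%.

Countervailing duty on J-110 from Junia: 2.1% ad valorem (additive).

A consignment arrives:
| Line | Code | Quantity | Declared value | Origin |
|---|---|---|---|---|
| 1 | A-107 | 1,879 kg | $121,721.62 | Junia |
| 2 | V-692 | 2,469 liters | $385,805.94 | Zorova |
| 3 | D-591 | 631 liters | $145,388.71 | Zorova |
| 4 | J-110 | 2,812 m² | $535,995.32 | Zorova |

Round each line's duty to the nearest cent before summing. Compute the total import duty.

$222,703.53

Line 1 (A-107, Junia, 1,879 kg, $121,721.62):
Base rate for A-107 is 19.5%.
Duty = $121,721.62 × 19.5% = $23,735.72.
Line 2 (V-692, Zorova, 2,469 liters, $385,805.94):
Base rate for V-692 is 21.5%.
V-692 has an FTA preferential rate, but origin Zorova is not Bralay; base rate stands.
Duty = $385,805.94 × 21.5% = $82,948.28.
Line 3 (D-591, Zorova, 631 liters, $145,388.71):
Base rate for D-591 is 24.5%.
Duty = $145,388.71 × 24.5% = $35,620.23.
Line 4 (J-110, Zorova, 2,812 m², $535,995.32):
Base rate for J-110 is 15%.
The additional-duty order on J-110 targets Junia, not Zorova; it does not apply.
Duty = $535,995.32 × 15% = $80,399.30.
Total = $23,735.72 + $82,948.28 + $35,620.23 + $80,399.30 = $222,703.53.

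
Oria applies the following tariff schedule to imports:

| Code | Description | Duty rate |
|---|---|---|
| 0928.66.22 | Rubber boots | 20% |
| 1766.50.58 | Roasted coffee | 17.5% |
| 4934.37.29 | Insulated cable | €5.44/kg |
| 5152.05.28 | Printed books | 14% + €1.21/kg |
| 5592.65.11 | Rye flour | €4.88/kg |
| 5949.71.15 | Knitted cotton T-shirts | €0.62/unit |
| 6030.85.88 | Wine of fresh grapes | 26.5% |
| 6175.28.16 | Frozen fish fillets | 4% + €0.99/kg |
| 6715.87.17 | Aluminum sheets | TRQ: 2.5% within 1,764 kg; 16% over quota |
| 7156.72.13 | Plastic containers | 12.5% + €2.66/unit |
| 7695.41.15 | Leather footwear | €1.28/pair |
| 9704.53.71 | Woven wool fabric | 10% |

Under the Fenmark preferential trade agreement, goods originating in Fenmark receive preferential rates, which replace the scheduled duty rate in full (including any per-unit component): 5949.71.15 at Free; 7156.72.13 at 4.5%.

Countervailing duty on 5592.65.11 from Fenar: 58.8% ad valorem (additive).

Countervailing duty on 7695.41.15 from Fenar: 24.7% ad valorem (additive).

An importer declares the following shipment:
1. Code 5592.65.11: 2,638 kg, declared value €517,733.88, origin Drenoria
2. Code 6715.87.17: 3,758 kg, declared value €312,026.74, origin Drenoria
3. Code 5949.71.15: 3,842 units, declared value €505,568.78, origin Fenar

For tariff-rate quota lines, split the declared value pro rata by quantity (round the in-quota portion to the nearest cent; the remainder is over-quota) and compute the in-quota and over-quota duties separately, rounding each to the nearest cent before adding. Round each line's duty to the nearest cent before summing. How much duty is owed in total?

€45,406.99

Line 1 (5592.65.11, Drenoria, 2,638 kg, €517,733.88):
Base rate for 5592.65.11 is €4.88/kg.
The additional-duty order on 5592.65.11 targets Fenar, not Drenoria; it does not apply.
Duty = 2,638 × €4.88 = €12,873.44.
Line 2 (6715.87.17, Drenoria, 3,758 kg, €312,026.74):
Code 6715.87.17 is under a tariff-rate quota (threshold 1,764 kg). In-quota: 1,764 kg at 2.5%; over-quota: 1,994 kg at 16%.
Pro-rata value split: in-quota = €312,026.74 × 1,764/3,758 = €146,464.92; over-quota = €312,026.74 − €146,464.92 = €165,561.82.
In-quota duty = €146,464.92 × 2.5% = €3,661.62. Over-quota duty = €165,561.82 × 16% = €26,489.89.
Line duty = €3,661.62 + €26,489.89 = €30,151.51.
Line 3 (5949.71.15, Fenar, 3,842 units, €505,568.78):
Base rate for 5949.71.15 is €0.62/unit.
5949.71.15 has an FTA preferential rate, but origin Fenar is not Fenmark; base rate stands.
Duty = 3,842 × €0.62 = €2,382.04.
Total = €12,873.44 + €30,151.51 + €2,382.04 = €45,406.99.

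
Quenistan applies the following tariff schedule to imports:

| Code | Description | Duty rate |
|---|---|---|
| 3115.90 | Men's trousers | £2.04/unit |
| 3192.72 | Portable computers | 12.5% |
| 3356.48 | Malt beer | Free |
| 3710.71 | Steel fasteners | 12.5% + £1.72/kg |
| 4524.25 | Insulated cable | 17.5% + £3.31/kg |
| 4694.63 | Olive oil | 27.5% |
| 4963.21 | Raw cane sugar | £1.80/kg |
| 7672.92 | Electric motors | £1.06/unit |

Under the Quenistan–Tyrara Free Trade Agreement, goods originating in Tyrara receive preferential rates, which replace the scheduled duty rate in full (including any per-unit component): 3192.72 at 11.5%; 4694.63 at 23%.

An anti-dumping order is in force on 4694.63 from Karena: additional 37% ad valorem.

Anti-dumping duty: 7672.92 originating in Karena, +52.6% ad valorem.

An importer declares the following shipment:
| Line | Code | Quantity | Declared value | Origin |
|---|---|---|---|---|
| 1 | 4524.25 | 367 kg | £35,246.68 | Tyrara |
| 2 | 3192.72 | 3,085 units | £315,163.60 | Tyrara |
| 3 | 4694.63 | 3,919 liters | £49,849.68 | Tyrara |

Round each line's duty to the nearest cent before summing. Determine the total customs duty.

Line 1 (4524.25, Tyrara, 367 kg, £35,246.68):
Base rate for 4524.25 is 17.5% + £3.31/kg.
Origin Tyrara is the FTA partner but 4524.25 is not on the preference list; base rate stands.
Duty = £35,246.68 × 17.5% + 367 × £3.31 = £7,382.94.
Line 2 (3192.72, Tyrara, 3,085 units, £315,163.60):
Base rate for 3192.72 is 12.5%.
Origin Tyrara qualifies under the Quenistan–Tyrara agreement and 3192.72 is covered: preferential rate 11.5% applies instead.
Duty = £315,163.60 × 11.5% = £36,243.81.
Line 3 (4694.63, Tyrara, 3,919 liters, £49,849.68):
Base rate for 4694.63 is 27.5%.
Origin Tyrara qualifies under the Quenistan–Tyrara agreement and 4694.63 is covered: preferential rate 23% applies instead.
The additional-duty order on 4694.63 targets Karena, not Tyrara; it does not apply.
Duty = £49,849.68 × 23% = £11,465.43.
Total = £7,382.94 + £36,243.81 + £11,465.43 = £55,092.18.

£55,092.18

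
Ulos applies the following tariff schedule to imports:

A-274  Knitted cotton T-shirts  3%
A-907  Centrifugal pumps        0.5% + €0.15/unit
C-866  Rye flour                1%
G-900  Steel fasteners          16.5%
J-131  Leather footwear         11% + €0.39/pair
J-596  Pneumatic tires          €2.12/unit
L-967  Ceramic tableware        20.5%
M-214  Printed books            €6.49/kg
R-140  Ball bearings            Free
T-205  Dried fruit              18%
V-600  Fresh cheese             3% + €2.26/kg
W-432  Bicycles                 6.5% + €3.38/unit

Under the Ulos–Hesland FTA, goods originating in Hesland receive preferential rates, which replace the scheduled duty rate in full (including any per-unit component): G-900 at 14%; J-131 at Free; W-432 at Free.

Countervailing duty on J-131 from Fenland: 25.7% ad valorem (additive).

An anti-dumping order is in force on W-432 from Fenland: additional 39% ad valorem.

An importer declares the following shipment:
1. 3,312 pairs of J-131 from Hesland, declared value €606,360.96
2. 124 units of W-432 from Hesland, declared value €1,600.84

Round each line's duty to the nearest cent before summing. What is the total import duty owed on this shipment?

€0.00

Line 1 (J-131, Hesland, 3,312 pairs, €606,360.96):
Base rate for J-131 is 11% + €0.39/pair.
Origin Hesland qualifies under the Ulos–Hesland agreement and J-131 is covered: preferential rate Free applies instead.
The additional-duty order on J-131 targets Fenland, not Hesland; it does not apply.
Duty = €606,360.96 × 0% = €0.00.
Line 2 (W-432, Hesland, 124 units, €1,600.84):
Base rate for W-432 is 6.5% + €3.38/unit.
Origin Hesland qualifies under the Ulos–Hesland agreement and W-432 is covered: preferential rate Free applies instead.
The additional-duty order on W-432 targets Fenland, not Hesland; it does not apply.
Duty = €1,600.84 × 0% = €0.00.
Total = €0.00 + €0.00 = €0.00.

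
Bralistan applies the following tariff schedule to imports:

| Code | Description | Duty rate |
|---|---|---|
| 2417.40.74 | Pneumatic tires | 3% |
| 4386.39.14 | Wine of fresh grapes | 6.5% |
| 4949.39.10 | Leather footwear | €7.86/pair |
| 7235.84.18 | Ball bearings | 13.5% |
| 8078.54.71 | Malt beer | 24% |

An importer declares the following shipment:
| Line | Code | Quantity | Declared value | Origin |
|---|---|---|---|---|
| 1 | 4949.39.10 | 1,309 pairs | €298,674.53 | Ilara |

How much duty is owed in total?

€10,288.74

Line 1 (4949.39.10, Ilara, 1,309 pairs, €298,674.53):
Base rate for 4949.39.10 is €7.86/pair.
Duty = 1,309 × €7.86 = €10,288.74.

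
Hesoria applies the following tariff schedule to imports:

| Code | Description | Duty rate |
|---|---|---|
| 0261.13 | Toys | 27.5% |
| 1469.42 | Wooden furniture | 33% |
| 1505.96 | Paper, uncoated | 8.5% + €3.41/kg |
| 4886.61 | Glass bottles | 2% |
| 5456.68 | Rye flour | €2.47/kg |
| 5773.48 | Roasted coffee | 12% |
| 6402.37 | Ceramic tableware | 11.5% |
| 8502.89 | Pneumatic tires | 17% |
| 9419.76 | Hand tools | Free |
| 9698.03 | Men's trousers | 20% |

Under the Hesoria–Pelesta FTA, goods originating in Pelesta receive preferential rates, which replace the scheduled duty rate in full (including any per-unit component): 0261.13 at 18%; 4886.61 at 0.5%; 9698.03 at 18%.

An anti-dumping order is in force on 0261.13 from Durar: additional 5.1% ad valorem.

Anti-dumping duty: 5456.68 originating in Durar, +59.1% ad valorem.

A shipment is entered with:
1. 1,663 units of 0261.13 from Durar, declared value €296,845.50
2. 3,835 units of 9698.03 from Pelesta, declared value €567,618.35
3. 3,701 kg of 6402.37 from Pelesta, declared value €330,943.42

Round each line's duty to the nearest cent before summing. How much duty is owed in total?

Line 1 (0261.13, Durar, 1,663 units, €296,845.50):
Base rate for 0261.13 is 27.5%.
0261.13 has an FTA preferential rate, but origin Durar is not Pelesta; base rate stands.
Additional duty on 0261.13 from Durar: +5.1%. Applied ad valorem rate: 27.5% + 5.1% = 32.6%.
Duty = €296,845.50 × 32.6% = €96,771.63.
Line 2 (9698.03, Pelesta, 3,835 units, €567,618.35):
Base rate for 9698.03 is 20%.
Origin Pelesta qualifies under the Hesoria–Pelesta agreement and 9698.03 is covered: preferential rate 18% applies instead.
Duty = €567,618.35 × 18% = €102,171.30.
Line 3 (6402.37, Pelesta, 3,701 kg, €330,943.42):
Base rate for 6402.37 is 11.5%.
Origin Pelesta is the FTA partner but 6402.37 is not on the preference list; base rate stands.
Duty = €330,943.42 × 11.5% = €38,058.49.
Total = €96,771.63 + €102,171.30 + €38,058.49 = €237,001.42.

€237,001.42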